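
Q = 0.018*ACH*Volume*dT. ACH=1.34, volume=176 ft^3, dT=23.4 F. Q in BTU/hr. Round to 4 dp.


Q = 0.018 * 1.34 * 176 * 23.4 = 99.3358 BTU/hr

99.3358 BTU/hr


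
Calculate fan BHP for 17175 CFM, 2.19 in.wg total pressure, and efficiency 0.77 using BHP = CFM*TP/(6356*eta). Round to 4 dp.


BHP = 17175 * 2.19 / (6356 * 0.77) = 7.6854 hp

7.6854 hp


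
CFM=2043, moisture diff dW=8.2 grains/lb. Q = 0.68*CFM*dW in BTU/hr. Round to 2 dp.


Q = 0.68 * 2043 * 8.2 = 11391.77 BTU/hr

11391.77 BTU/hr


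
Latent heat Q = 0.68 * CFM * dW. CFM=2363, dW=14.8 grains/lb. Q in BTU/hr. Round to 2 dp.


Q = 0.68 * 2363 * 14.8 = 23781.23 BTU/hr

23781.23 BTU/hr


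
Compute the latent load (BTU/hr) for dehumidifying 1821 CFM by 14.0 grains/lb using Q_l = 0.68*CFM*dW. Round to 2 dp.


Q = 0.68 * 1821 * 14.0 = 17335.92 BTU/hr

17335.92 BTU/hr


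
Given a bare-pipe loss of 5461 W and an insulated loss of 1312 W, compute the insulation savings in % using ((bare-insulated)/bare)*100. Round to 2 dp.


Savings = ((5461-1312)/5461)*100 = 75.98 %

75.98 %


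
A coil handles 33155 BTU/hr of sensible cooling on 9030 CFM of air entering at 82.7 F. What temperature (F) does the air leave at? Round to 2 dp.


dT = 33155/(1.08*9030) = 3.3997
T_leave = 82.7 - 3.3997 = 79.30 F

79.30 F


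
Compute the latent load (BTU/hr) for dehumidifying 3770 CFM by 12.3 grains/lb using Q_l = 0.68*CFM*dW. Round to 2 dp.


Q = 0.68 * 3770 * 12.3 = 31532.28 BTU/hr

31532.28 BTU/hr


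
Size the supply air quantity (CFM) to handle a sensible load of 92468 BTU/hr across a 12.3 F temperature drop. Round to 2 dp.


CFM = 92468 / (1.08 * 12.3) = 6960.86

6960.86 CFM


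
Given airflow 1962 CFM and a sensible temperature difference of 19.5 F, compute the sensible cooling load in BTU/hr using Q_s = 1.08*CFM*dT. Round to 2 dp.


Q = 1.08 * 1962 * 19.5 = 41319.72 BTU/hr

41319.72 BTU/hr


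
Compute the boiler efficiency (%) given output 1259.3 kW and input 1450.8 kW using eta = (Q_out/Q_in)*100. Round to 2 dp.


eta = (1259.3/1450.8)*100 = 86.80 %

86.80 %


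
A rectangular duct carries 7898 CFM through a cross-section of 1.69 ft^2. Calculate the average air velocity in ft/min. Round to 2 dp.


V = 7898 / 1.69 = 4673.37 ft/min

4673.37 ft/min


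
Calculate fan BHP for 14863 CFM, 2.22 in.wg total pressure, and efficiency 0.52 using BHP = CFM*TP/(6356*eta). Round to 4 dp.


BHP = 14863 * 2.22 / (6356 * 0.52) = 9.9833 hp

9.9833 hp


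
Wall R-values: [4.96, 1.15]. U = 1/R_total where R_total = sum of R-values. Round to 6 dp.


R_total = 4.96 + 1.15 = 6.11
U = 1/6.11 = 0.163666

0.163666


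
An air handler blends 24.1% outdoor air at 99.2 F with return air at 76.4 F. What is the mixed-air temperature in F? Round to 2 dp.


T_mix = 76.4 + (24.1/100)*(99.2-76.4) = 81.89 F

81.89 F


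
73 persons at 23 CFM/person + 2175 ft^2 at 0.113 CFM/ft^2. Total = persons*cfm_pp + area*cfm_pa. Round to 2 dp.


Total = 73*23 + 2175*0.113 = 1924.78 CFM

1924.78 CFM


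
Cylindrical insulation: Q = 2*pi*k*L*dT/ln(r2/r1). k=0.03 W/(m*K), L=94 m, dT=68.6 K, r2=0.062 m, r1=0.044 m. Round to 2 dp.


Q = 2*pi*0.03*94*68.6/ln(0.062/0.044) = 3544.29 W

3544.29 W


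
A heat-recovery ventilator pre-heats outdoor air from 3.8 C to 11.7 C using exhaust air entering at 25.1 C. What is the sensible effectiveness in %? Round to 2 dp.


eff = (11.7-3.8)/(25.1-3.8)*100 = 37.09 %

37.09 %


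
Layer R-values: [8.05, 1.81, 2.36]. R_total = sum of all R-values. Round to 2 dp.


R_total = 8.05 + 1.81 + 2.36 = 12.22

12.22


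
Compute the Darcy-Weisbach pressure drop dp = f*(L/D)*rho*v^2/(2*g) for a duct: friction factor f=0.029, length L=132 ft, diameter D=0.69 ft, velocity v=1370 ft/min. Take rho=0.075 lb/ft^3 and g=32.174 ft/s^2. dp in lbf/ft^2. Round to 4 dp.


v_fps = 1370/60 = 22.8333 ft/s
dp = 0.029*(132/0.69)*0.075*22.8333^2/(2*32.174) = 3.3712 lbf/ft^2

3.3712 lbf/ft^2


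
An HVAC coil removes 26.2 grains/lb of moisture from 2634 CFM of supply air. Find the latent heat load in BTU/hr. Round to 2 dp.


Q = 0.68 * 2634 * 26.2 = 46927.34 BTU/hr

46927.34 BTU/hr


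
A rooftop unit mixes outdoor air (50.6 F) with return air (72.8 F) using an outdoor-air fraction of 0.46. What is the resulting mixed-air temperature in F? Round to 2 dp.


T_mix = 0.46*50.6 + 0.54*72.8 = 62.59 F

62.59 F


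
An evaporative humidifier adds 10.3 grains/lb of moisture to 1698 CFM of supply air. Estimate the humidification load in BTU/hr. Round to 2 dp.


Q = 0.68 * 1698 * 10.3 = 11892.79 BTU/hr

11892.79 BTU/hr


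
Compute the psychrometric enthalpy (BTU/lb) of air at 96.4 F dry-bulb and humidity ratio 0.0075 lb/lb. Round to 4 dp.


h = 0.24*96.4 + 0.0075*(1061+0.444*96.4) = 31.4145 BTU/lb

31.4145 BTU/lb


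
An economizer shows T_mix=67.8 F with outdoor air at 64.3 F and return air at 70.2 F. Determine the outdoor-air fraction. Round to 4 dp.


frac = (67.8 - 70.2) / (64.3 - 70.2) = 0.4068

0.4068


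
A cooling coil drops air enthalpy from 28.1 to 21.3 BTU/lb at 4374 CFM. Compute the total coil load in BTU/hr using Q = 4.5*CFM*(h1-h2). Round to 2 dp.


Q = 4.5 * 4374 * (28.1 - 21.3) = 133844.40 BTU/hr

133844.40 BTU/hr


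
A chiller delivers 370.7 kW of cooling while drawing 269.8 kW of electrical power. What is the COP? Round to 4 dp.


COP = 370.7 / 269.8 = 1.3740

1.3740


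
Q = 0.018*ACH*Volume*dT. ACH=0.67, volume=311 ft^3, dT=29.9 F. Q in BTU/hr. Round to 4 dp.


Q = 0.018 * 0.67 * 311 * 29.9 = 112.1447 BTU/hr

112.1447 BTU/hr


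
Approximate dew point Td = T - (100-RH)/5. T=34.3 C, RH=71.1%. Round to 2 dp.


Td = 34.3 - (100-71.1)/5 = 28.52 C

28.52 C


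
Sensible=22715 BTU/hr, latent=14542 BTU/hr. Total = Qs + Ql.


Qt = 22715 + 14542 = 37257 BTU/hr

37257 BTU/hr


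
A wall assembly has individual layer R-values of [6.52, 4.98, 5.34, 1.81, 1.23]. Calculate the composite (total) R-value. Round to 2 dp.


R_total = 6.52 + 4.98 + 5.34 + 1.81 + 1.23 = 19.88

19.88


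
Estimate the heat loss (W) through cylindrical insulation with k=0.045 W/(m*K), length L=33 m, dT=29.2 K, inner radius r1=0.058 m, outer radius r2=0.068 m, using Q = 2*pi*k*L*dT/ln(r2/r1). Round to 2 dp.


Q = 2*pi*0.045*33*29.2/ln(0.068/0.058) = 1712.83 W

1712.83 W


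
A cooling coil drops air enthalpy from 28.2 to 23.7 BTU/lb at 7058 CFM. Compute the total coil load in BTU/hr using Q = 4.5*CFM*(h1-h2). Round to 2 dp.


Q = 4.5 * 7058 * (28.2 - 23.7) = 142924.50 BTU/hr

142924.50 BTU/hr


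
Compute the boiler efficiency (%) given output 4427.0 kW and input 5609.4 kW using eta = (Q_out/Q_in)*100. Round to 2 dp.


eta = (4427.0/5609.4)*100 = 78.92 %

78.92 %


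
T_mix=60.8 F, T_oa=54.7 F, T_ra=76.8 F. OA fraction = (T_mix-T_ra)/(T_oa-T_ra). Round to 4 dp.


frac = (60.8 - 76.8) / (54.7 - 76.8) = 0.7240

0.7240


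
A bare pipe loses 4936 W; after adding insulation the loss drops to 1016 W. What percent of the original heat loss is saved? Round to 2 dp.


Savings = ((4936-1016)/4936)*100 = 79.42 %

79.42 %


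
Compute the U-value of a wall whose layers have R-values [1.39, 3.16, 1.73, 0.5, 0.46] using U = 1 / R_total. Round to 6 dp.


R_total = 1.39 + 3.16 + 1.73 + 0.5 + 0.46 = 7.24
U = 1/7.24 = 0.138122

0.138122


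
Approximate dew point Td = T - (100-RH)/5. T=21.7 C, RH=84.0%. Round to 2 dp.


Td = 21.7 - (100-84.0)/5 = 18.50 C

18.50 C


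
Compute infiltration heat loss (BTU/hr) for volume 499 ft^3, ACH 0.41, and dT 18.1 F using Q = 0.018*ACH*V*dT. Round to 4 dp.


Q = 0.018 * 0.41 * 499 * 18.1 = 66.6554 BTU/hr

66.6554 BTU/hr


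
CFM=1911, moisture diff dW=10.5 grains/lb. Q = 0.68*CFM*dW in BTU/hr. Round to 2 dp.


Q = 0.68 * 1911 * 10.5 = 13644.54 BTU/hr

13644.54 BTU/hr


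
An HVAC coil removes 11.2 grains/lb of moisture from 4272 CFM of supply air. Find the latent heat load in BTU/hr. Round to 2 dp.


Q = 0.68 * 4272 * 11.2 = 32535.55 BTU/hr

32535.55 BTU/hr


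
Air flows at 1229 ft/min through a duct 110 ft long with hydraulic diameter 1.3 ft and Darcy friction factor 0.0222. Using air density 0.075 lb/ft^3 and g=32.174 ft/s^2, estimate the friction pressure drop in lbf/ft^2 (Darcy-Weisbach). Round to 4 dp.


v_fps = 1229/60 = 20.4833 ft/s
dp = 0.0222*(110/1.3)*0.075*20.4833^2/(2*32.174) = 0.9186 lbf/ft^2

0.9186 lbf/ft^2


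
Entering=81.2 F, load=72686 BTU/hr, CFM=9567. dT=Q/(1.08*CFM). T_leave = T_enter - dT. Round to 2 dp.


dT = 72686/(1.08*9567) = 7.0348
T_leave = 81.2 - 7.0348 = 74.17 F

74.17 F


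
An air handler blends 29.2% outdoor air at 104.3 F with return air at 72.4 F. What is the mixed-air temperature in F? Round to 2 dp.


T_mix = 72.4 + (29.2/100)*(104.3-72.4) = 81.71 F

81.71 F


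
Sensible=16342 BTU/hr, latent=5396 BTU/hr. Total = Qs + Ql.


Qt = 16342 + 5396 = 21738 BTU/hr

21738 BTU/hr


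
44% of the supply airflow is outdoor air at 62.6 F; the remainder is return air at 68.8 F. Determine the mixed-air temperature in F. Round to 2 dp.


T_mix = 0.44*62.6 + 0.56*68.8 = 66.07 F

66.07 F


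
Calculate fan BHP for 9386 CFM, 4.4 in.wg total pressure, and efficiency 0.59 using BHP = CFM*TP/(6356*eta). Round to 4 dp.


BHP = 9386 * 4.4 / (6356 * 0.59) = 11.0128 hp

11.0128 hp


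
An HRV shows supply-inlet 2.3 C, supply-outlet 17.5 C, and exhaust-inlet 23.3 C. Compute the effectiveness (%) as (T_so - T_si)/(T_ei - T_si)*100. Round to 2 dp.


eff = (17.5-2.3)/(23.3-2.3)*100 = 72.38 %

72.38 %


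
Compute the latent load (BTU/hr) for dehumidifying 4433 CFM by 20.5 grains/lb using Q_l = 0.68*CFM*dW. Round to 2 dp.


Q = 0.68 * 4433 * 20.5 = 61796.02 BTU/hr

61796.02 BTU/hr


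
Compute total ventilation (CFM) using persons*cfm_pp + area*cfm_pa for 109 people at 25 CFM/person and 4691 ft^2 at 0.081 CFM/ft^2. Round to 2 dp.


Total = 109*25 + 4691*0.081 = 3104.97 CFM

3104.97 CFM


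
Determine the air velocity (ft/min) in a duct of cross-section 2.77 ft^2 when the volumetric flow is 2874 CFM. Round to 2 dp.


V = 2874 / 2.77 = 1037.55 ft/min

1037.55 ft/min


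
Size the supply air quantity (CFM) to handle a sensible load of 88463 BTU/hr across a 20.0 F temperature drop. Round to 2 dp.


CFM = 88463 / (1.08 * 20.0) = 4095.51

4095.51 CFM


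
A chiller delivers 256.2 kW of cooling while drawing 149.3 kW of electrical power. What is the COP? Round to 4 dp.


COP = 256.2 / 149.3 = 1.7160

1.7160


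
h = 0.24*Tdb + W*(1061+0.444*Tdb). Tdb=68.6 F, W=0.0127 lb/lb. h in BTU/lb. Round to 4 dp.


h = 0.24*68.6 + 0.0127*(1061+0.444*68.6) = 30.3255 BTU/lb

30.3255 BTU/lb


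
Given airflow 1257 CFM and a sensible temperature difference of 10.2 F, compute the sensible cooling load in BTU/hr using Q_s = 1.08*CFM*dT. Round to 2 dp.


Q = 1.08 * 1257 * 10.2 = 13847.11 BTU/hr

13847.11 BTU/hr


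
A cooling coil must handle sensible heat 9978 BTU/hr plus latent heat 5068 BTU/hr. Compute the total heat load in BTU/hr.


Qt = 9978 + 5068 = 15046 BTU/hr

15046 BTU/hr


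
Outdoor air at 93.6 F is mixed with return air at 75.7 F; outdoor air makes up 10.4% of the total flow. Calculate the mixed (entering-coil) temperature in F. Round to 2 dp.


T_mix = 75.7 + (10.4/100)*(93.6-75.7) = 77.56 F

77.56 F


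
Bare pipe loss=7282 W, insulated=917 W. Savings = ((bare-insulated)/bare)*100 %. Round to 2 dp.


Savings = ((7282-917)/7282)*100 = 87.41 %

87.41 %


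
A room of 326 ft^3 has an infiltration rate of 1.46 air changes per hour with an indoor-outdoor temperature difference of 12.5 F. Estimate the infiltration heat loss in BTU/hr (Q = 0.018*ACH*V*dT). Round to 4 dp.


Q = 0.018 * 1.46 * 326 * 12.5 = 107.0910 BTU/hr

107.0910 BTU/hr


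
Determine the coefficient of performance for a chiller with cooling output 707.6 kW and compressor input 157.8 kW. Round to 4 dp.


COP = 707.6 / 157.8 = 4.4842

4.4842


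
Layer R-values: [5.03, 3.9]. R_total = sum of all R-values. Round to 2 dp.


R_total = 5.03 + 3.9 = 8.93

8.93


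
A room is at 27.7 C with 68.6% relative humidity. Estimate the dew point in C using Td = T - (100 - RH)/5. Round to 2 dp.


Td = 27.7 - (100-68.6)/5 = 21.42 C

21.42 C


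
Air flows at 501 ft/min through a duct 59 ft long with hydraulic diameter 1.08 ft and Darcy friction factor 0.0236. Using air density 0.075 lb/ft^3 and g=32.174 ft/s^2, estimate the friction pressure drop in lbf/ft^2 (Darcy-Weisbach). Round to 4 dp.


v_fps = 501/60 = 8.35 ft/s
dp = 0.0236*(59/1.08)*0.075*8.35^2/(2*32.174) = 0.1048 lbf/ft^2

0.1048 lbf/ft^2


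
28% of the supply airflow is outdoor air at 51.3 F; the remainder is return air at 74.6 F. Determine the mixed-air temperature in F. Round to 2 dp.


T_mix = 0.28*51.3 + 0.72*74.6 = 68.08 F

68.08 F


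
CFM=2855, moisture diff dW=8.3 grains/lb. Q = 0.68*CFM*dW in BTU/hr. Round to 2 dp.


Q = 0.68 * 2855 * 8.3 = 16113.62 BTU/hr

16113.62 BTU/hr


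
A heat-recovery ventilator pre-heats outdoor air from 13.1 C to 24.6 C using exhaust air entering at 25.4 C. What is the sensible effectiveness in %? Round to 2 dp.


eff = (24.6-13.1)/(25.4-13.1)*100 = 93.50 %

93.50 %


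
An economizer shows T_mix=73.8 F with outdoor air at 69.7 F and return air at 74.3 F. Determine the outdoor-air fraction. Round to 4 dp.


frac = (73.8 - 74.3) / (69.7 - 74.3) = 0.1087

0.1087


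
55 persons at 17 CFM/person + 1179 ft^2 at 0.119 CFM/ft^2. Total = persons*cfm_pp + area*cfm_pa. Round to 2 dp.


Total = 55*17 + 1179*0.119 = 1075.30 CFM

1075.30 CFM


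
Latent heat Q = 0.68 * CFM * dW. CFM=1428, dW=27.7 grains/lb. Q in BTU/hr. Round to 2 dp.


Q = 0.68 * 1428 * 27.7 = 26897.81 BTU/hr

26897.81 BTU/hr


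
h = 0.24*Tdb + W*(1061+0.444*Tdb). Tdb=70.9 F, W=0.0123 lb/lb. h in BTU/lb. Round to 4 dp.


h = 0.24*70.9 + 0.0123*(1061+0.444*70.9) = 30.4535 BTU/lb

30.4535 BTU/lb


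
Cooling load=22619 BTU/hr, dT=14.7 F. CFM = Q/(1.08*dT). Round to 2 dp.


CFM = 22619 / (1.08 * 14.7) = 1424.73

1424.73 CFM


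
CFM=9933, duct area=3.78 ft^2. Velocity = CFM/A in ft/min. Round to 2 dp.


V = 9933 / 3.78 = 2627.78 ft/min

2627.78 ft/min


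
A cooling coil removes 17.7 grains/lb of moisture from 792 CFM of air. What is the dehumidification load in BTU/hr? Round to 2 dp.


Q = 0.68 * 792 * 17.7 = 9532.51 BTU/hr

9532.51 BTU/hr


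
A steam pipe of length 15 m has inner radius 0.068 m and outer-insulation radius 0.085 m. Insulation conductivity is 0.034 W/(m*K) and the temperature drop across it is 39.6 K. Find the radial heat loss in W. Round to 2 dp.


Q = 2*pi*0.034*15*39.6/ln(0.085/0.068) = 568.67 W

568.67 W


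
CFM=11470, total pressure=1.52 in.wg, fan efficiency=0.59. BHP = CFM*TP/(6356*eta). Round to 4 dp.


BHP = 11470 * 1.52 / (6356 * 0.59) = 4.6491 hp

4.6491 hp


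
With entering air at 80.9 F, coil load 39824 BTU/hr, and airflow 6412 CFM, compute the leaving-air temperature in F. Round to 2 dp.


dT = 39824/(1.08*6412) = 5.7508
T_leave = 80.9 - 5.7508 = 75.15 F

75.15 F


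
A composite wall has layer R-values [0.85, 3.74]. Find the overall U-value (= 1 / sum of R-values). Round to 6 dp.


R_total = 0.85 + 3.74 = 4.59
U = 1/4.59 = 0.217865

0.217865


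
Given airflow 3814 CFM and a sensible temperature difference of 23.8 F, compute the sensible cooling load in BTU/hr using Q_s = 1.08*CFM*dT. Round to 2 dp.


Q = 1.08 * 3814 * 23.8 = 98035.06 BTU/hr

98035.06 BTU/hr


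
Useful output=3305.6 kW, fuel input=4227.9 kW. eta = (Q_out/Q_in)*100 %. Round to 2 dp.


eta = (3305.6/4227.9)*100 = 78.19 %

78.19 %


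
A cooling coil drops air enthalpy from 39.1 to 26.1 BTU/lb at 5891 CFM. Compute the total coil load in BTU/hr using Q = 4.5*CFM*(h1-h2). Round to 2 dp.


Q = 4.5 * 5891 * (39.1 - 26.1) = 344623.50 BTU/hr

344623.50 BTU/hr


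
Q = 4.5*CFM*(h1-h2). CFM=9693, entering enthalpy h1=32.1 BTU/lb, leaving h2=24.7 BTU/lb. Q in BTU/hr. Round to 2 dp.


Q = 4.5 * 9693 * (32.1 - 24.7) = 322776.90 BTU/hr

322776.90 BTU/hr


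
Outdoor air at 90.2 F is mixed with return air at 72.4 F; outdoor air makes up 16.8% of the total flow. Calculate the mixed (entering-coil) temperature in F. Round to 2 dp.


T_mix = 72.4 + (16.8/100)*(90.2-72.4) = 75.39 F

75.39 F


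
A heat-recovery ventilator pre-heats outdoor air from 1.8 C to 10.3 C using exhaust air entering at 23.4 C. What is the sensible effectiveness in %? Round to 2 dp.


eff = (10.3-1.8)/(23.4-1.8)*100 = 39.35 %

39.35 %


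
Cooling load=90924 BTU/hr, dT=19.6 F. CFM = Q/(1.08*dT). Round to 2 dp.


CFM = 90924 / (1.08 * 19.6) = 4295.35

4295.35 CFM


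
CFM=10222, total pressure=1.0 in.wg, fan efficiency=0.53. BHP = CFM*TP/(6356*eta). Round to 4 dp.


BHP = 10222 * 1.0 / (6356 * 0.53) = 3.0344 hp

3.0344 hp


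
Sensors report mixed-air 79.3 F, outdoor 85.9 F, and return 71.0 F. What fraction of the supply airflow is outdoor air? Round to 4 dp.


frac = (79.3 - 71.0) / (85.9 - 71.0) = 0.5570

0.5570


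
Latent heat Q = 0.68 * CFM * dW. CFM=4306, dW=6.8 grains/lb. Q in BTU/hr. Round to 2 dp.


Q = 0.68 * 4306 * 6.8 = 19910.94 BTU/hr

19910.94 BTU/hr


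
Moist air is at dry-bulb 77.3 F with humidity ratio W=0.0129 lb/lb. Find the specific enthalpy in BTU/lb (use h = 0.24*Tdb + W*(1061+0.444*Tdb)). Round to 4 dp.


h = 0.24*77.3 + 0.0129*(1061+0.444*77.3) = 32.6816 BTU/lb

32.6816 BTU/lb


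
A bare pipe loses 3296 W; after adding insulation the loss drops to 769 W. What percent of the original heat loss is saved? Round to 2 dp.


Savings = ((3296-769)/3296)*100 = 76.67 %

76.67 %


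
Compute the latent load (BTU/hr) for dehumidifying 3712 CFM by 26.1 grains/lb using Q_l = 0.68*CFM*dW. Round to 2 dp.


Q = 0.68 * 3712 * 26.1 = 65880.58 BTU/hr

65880.58 BTU/hr


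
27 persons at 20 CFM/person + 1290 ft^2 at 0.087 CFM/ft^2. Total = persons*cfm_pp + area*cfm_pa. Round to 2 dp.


Total = 27*20 + 1290*0.087 = 652.23 CFM

652.23 CFM


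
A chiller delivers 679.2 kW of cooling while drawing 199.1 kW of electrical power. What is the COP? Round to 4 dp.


COP = 679.2 / 199.1 = 3.4114

3.4114


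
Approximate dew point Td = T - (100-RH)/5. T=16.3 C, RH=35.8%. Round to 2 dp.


Td = 16.3 - (100-35.8)/5 = 3.46 C

3.46 C


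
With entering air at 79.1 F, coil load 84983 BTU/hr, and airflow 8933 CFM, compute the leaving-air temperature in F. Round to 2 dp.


dT = 84983/(1.08*8933) = 8.8087
T_leave = 79.1 - 8.8087 = 70.29 F

70.29 F


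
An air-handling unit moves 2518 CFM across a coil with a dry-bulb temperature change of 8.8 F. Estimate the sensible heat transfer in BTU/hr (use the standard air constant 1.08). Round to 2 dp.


Q = 1.08 * 2518 * 8.8 = 23931.07 BTU/hr

23931.07 BTU/hr


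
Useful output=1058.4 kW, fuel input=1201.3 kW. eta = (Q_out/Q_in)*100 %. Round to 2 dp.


eta = (1058.4/1201.3)*100 = 88.10 %

88.10 %


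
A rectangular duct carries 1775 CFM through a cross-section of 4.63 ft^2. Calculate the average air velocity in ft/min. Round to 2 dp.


V = 1775 / 4.63 = 383.37 ft/min

383.37 ft/min


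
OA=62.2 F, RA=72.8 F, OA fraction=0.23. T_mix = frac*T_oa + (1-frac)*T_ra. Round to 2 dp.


T_mix = 0.23*62.2 + 0.77*72.8 = 70.36 F

70.36 F


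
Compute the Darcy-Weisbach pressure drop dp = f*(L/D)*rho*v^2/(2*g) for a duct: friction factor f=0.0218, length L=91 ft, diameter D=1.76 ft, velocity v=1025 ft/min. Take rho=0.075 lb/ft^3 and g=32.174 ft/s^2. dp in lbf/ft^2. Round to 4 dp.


v_fps = 1025/60 = 17.0833 ft/s
dp = 0.0218*(91/1.76)*0.075*17.0833^2/(2*32.174) = 0.3834 lbf/ft^2

0.3834 lbf/ft^2


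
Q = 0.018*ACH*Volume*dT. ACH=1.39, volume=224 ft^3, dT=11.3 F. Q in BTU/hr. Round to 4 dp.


Q = 0.018 * 1.39 * 224 * 11.3 = 63.3306 BTU/hr

63.3306 BTU/hr


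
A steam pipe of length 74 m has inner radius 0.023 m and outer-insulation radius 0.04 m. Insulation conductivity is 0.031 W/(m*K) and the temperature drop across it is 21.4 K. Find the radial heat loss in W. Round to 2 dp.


Q = 2*pi*0.031*74*21.4/ln(0.04/0.023) = 557.39 W

557.39 W


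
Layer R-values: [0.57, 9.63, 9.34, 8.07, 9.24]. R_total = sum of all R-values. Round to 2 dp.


R_total = 0.57 + 9.63 + 9.34 + 8.07 + 9.24 = 36.85

36.85


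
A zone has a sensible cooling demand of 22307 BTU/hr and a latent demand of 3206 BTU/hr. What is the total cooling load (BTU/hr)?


Qt = 22307 + 3206 = 25513 BTU/hr

25513 BTU/hr


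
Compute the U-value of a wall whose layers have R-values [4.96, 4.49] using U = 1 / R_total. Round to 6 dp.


R_total = 4.96 + 4.49 = 9.45
U = 1/9.45 = 0.105820

0.105820


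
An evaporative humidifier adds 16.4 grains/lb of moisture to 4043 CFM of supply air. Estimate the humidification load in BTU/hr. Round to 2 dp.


Q = 0.68 * 4043 * 16.4 = 45087.54 BTU/hr

45087.54 BTU/hr


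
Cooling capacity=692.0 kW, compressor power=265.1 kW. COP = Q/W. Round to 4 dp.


COP = 692.0 / 265.1 = 2.6103

2.6103


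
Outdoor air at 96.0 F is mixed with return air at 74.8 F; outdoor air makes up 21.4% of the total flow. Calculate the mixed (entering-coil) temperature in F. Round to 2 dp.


T_mix = 74.8 + (21.4/100)*(96.0-74.8) = 79.34 F

79.34 F


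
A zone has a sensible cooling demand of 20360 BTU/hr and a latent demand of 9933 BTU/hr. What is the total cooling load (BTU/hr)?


Qt = 20360 + 9933 = 30293 BTU/hr

30293 BTU/hr


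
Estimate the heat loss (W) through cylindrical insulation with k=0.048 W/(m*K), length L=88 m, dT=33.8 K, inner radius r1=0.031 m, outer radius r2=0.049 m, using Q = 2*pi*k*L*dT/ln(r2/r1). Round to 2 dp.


Q = 2*pi*0.048*88*33.8/ln(0.049/0.031) = 1959.36 W

1959.36 W


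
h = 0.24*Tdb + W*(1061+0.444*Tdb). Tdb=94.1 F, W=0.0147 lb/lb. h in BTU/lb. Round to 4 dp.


h = 0.24*94.1 + 0.0147*(1061+0.444*94.1) = 38.7949 BTU/lb

38.7949 BTU/lb


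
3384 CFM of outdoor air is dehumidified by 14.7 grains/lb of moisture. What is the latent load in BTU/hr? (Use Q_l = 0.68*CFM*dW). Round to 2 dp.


Q = 0.68 * 3384 * 14.7 = 33826.46 BTU/hr

33826.46 BTU/hr


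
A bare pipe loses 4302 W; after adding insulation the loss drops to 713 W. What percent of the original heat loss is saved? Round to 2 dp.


Savings = ((4302-713)/4302)*100 = 83.43 %

83.43 %


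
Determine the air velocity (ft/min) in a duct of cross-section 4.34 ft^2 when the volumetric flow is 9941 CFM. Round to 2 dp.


V = 9941 / 4.34 = 2290.55 ft/min

2290.55 ft/min


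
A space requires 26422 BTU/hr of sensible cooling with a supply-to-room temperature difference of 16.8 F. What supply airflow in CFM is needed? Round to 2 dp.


CFM = 26422 / (1.08 * 16.8) = 1456.24

1456.24 CFM


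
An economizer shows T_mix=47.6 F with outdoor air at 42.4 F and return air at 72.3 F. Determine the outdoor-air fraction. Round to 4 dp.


frac = (47.6 - 72.3) / (42.4 - 72.3) = 0.8261

0.8261


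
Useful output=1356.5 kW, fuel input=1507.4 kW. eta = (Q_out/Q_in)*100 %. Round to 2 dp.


eta = (1356.5/1507.4)*100 = 89.99 %

89.99 %


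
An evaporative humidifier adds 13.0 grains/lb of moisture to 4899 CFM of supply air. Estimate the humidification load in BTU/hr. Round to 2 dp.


Q = 0.68 * 4899 * 13.0 = 43307.16 BTU/hr

43307.16 BTU/hr


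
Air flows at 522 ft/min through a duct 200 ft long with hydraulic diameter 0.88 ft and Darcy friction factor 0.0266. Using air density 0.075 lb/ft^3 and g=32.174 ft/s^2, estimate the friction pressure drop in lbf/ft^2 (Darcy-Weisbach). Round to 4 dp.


v_fps = 522/60 = 8.7 ft/s
dp = 0.0266*(200/0.88)*0.075*8.7^2/(2*32.174) = 0.5333 lbf/ft^2

0.5333 lbf/ft^2


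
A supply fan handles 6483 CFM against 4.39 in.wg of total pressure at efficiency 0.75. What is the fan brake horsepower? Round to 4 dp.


BHP = 6483 * 4.39 / (6356 * 0.75) = 5.9703 hp

5.9703 hp


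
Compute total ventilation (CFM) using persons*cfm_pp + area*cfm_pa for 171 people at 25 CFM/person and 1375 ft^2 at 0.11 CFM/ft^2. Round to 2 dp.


Total = 171*25 + 1375*0.11 = 4426.25 CFM

4426.25 CFM


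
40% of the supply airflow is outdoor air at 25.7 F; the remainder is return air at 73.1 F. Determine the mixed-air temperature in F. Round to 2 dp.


T_mix = 0.4*25.7 + 0.6*73.1 = 54.14 F

54.14 F


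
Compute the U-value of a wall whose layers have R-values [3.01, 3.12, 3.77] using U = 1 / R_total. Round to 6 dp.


R_total = 3.01 + 3.12 + 3.77 = 9.90
U = 1/9.90 = 0.101010

0.101010


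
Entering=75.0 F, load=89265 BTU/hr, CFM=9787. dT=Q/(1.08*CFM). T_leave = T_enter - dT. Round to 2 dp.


dT = 89265/(1.08*9787) = 8.4452
T_leave = 75.0 - 8.4452 = 66.55 F

66.55 F


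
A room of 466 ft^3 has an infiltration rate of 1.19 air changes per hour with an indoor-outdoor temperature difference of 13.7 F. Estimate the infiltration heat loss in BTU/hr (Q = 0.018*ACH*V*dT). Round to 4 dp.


Q = 0.018 * 1.19 * 466 * 13.7 = 136.7496 BTU/hr

136.7496 BTU/hr


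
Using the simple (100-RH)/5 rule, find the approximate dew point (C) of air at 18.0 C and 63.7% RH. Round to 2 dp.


Td = 18.0 - (100-63.7)/5 = 10.74 C

10.74 C


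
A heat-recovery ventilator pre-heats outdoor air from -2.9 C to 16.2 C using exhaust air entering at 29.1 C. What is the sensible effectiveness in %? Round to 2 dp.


eff = (16.2-(-2.9))/(29.1-(-2.9))*100 = 59.69 %

59.69 %


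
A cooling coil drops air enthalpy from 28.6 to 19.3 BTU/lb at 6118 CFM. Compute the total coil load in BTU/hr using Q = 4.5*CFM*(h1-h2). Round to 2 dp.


Q = 4.5 * 6118 * (28.6 - 19.3) = 256038.30 BTU/hr

256038.30 BTU/hr


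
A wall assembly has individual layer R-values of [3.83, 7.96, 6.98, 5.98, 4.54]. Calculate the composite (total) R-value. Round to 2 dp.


R_total = 3.83 + 7.96 + 6.98 + 5.98 + 4.54 = 29.29

29.29


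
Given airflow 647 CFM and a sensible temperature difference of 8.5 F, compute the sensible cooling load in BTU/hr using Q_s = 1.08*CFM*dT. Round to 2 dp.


Q = 1.08 * 647 * 8.5 = 5939.46 BTU/hr

5939.46 BTU/hr


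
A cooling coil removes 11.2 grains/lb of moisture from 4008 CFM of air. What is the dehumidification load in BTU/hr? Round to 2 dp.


Q = 0.68 * 4008 * 11.2 = 30524.93 BTU/hr

30524.93 BTU/hr


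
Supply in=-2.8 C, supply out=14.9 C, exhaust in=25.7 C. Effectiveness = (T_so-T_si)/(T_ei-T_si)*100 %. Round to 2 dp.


eff = (14.9-(-2.8))/(25.7-(-2.8))*100 = 62.11 %

62.11 %


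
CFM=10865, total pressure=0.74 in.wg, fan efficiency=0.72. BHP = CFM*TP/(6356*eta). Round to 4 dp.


BHP = 10865 * 0.74 / (6356 * 0.72) = 1.7569 hp

1.7569 hp


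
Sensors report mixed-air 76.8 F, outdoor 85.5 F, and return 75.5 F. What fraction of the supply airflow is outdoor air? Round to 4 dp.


frac = (76.8 - 75.5) / (85.5 - 75.5) = 0.1300

0.1300


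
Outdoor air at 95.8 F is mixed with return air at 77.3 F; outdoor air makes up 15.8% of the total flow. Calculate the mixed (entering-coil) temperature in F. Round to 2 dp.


T_mix = 77.3 + (15.8/100)*(95.8-77.3) = 80.22 F

80.22 F


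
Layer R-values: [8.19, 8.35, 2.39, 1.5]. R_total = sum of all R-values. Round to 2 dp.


R_total = 8.19 + 8.35 + 2.39 + 1.5 = 20.43

20.43


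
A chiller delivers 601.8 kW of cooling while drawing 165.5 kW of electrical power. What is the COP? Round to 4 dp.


COP = 601.8 / 165.5 = 3.6363

3.6363


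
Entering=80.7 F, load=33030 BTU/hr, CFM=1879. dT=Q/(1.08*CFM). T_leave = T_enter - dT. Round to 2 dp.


dT = 33030/(1.08*1879) = 16.2764
T_leave = 80.7 - 16.2764 = 64.42 F

64.42 F


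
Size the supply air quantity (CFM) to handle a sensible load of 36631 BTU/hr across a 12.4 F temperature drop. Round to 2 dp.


CFM = 36631 / (1.08 * 12.4) = 2735.29

2735.29 CFM


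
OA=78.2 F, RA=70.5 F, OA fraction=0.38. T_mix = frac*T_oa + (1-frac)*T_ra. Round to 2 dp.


T_mix = 0.38*78.2 + 0.62*70.5 = 73.43 F

73.43 F


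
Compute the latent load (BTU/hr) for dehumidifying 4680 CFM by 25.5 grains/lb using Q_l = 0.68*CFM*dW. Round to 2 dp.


Q = 0.68 * 4680 * 25.5 = 81151.20 BTU/hr

81151.20 BTU/hr


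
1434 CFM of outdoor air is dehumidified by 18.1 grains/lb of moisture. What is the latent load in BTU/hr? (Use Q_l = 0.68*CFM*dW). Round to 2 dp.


Q = 0.68 * 1434 * 18.1 = 17649.67 BTU/hr

17649.67 BTU/hr


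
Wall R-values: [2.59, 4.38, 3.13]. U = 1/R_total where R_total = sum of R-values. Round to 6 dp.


R_total = 2.59 + 4.38 + 3.13 = 10.10
U = 1/10.10 = 0.099010

0.099010


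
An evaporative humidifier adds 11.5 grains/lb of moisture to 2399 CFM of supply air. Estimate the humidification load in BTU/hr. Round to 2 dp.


Q = 0.68 * 2399 * 11.5 = 18760.18 BTU/hr

18760.18 BTU/hr


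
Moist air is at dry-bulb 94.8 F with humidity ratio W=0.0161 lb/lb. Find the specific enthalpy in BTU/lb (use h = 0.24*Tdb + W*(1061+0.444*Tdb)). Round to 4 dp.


h = 0.24*94.8 + 0.0161*(1061+0.444*94.8) = 40.5118 BTU/lb

40.5118 BTU/lb


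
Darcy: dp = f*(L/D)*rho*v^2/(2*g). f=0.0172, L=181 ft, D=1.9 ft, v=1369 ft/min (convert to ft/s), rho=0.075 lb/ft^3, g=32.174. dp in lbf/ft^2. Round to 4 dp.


v_fps = 1369/60 = 22.8167 ft/s
dp = 0.0172*(181/1.9)*0.075*22.8167^2/(2*32.174) = 0.9942 lbf/ft^2

0.9942 lbf/ft^2


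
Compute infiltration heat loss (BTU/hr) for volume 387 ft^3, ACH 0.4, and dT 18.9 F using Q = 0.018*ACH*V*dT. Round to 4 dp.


Q = 0.018 * 0.4 * 387 * 18.9 = 52.6630 BTU/hr

52.6630 BTU/hr


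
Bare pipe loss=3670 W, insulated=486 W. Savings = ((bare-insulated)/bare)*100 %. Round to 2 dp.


Savings = ((3670-486)/3670)*100 = 86.76 %

86.76 %


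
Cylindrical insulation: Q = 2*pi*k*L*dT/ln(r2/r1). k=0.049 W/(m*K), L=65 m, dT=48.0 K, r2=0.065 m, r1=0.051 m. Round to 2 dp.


Q = 2*pi*0.049*65*48.0/ln(0.065/0.051) = 3960.12 W

3960.12 W


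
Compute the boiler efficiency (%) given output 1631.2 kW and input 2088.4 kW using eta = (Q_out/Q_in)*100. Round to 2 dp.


eta = (1631.2/2088.4)*100 = 78.11 %

78.11 %


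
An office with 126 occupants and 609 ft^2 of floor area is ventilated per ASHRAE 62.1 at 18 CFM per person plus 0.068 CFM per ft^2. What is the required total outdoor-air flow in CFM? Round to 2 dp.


Total = 126*18 + 609*0.068 = 2309.41 CFM

2309.41 CFM


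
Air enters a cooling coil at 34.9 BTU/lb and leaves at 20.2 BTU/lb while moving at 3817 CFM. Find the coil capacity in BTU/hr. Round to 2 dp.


Q = 4.5 * 3817 * (34.9 - 20.2) = 252494.55 BTU/hr

252494.55 BTU/hr


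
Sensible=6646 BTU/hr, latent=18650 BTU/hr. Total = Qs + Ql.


Qt = 6646 + 18650 = 25296 BTU/hr

25296 BTU/hr


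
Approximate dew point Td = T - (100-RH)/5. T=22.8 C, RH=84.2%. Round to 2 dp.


Td = 22.8 - (100-84.2)/5 = 19.64 C

19.64 C


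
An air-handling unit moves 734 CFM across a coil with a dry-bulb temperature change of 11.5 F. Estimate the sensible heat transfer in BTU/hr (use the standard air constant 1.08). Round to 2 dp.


Q = 1.08 * 734 * 11.5 = 9116.28 BTU/hr

9116.28 BTU/hr


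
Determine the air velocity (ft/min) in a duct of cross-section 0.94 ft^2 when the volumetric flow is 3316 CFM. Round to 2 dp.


V = 3316 / 0.94 = 3527.66 ft/min

3527.66 ft/min


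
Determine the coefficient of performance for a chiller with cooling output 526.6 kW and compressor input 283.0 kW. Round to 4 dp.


COP = 526.6 / 283.0 = 1.8608

1.8608


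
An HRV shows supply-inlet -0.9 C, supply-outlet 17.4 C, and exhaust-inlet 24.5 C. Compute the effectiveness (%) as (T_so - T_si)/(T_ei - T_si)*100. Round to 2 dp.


eff = (17.4-(-0.9))/(24.5-(-0.9))*100 = 72.05 %

72.05 %


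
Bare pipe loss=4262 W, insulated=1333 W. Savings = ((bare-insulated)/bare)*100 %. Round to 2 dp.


Savings = ((4262-1333)/4262)*100 = 68.72 %

68.72 %


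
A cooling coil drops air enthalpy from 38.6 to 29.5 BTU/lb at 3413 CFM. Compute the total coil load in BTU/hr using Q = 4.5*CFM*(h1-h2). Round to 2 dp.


Q = 4.5 * 3413 * (38.6 - 29.5) = 139762.35 BTU/hr

139762.35 BTU/hr


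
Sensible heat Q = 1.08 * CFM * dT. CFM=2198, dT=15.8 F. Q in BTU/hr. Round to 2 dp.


Q = 1.08 * 2198 * 15.8 = 37506.67 BTU/hr

37506.67 BTU/hr


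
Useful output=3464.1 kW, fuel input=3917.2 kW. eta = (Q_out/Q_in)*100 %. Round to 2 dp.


eta = (3464.1/3917.2)*100 = 88.43 %

88.43 %


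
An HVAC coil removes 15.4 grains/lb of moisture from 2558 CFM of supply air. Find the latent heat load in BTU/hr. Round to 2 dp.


Q = 0.68 * 2558 * 15.4 = 26787.38 BTU/hr

26787.38 BTU/hr


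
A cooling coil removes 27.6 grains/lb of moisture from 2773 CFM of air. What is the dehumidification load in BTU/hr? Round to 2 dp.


Q = 0.68 * 2773 * 27.6 = 52043.66 BTU/hr

52043.66 BTU/hr


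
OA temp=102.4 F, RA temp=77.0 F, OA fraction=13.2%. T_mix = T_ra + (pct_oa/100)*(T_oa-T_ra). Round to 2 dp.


T_mix = 77.0 + (13.2/100)*(102.4-77.0) = 80.35 F

80.35 F


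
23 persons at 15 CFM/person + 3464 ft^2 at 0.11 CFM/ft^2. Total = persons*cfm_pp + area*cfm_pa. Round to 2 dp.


Total = 23*15 + 3464*0.11 = 726.04 CFM

726.04 CFM


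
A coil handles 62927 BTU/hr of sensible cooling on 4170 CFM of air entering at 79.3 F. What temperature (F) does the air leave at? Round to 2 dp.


dT = 62927/(1.08*4170) = 13.9726
T_leave = 79.3 - 13.9726 = 65.33 F

65.33 F


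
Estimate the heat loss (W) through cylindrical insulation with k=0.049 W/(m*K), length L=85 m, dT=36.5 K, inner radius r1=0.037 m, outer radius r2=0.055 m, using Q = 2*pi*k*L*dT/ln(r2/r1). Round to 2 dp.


Q = 2*pi*0.049*85*36.5/ln(0.055/0.037) = 2409.56 W

2409.56 W


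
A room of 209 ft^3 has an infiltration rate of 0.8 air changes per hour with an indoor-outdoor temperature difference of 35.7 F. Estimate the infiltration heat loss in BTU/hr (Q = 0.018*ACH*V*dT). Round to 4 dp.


Q = 0.018 * 0.8 * 209 * 35.7 = 107.4427 BTU/hr

107.4427 BTU/hr


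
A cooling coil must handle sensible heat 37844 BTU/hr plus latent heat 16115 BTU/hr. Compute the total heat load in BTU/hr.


Qt = 37844 + 16115 = 53959 BTU/hr

53959 BTU/hr


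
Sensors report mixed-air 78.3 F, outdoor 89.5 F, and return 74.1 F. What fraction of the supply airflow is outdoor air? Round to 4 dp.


frac = (78.3 - 74.1) / (89.5 - 74.1) = 0.2727

0.2727


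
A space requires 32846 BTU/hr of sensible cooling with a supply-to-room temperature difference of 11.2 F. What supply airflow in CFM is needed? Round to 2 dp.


CFM = 32846 / (1.08 * 11.2) = 2715.44

2715.44 CFM


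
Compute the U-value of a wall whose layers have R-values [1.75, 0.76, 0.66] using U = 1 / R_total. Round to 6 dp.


R_total = 1.75 + 0.76 + 0.66 = 3.17
U = 1/3.17 = 0.315457

0.315457


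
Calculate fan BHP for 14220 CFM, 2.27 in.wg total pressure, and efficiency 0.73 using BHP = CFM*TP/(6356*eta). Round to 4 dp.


BHP = 14220 * 2.27 / (6356 * 0.73) = 6.9569 hp

6.9569 hp


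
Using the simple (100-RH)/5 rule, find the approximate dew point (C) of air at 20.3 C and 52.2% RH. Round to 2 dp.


Td = 20.3 - (100-52.2)/5 = 10.74 C

10.74 C


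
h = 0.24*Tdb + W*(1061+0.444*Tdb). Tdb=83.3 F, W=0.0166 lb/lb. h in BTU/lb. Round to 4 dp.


h = 0.24*83.3 + 0.0166*(1061+0.444*83.3) = 38.2186 BTU/lb

38.2186 BTU/lb


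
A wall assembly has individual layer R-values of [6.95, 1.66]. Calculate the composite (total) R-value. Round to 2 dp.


R_total = 6.95 + 1.66 = 8.61

8.61


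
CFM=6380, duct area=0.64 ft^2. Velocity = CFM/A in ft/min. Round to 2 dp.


V = 6380 / 0.64 = 9968.75 ft/min

9968.75 ft/min


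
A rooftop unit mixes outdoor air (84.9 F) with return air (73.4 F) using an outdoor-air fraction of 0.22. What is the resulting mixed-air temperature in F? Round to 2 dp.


T_mix = 0.22*84.9 + 0.78*73.4 = 75.93 F

75.93 F


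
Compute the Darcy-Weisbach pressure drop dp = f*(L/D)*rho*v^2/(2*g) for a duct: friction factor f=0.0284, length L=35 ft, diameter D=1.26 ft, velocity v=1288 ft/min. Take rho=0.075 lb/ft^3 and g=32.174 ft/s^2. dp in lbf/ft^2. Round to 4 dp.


v_fps = 1288/60 = 21.4667 ft/s
dp = 0.0284*(35/1.26)*0.075*21.4667^2/(2*32.174) = 0.4237 lbf/ft^2

0.4237 lbf/ft^2


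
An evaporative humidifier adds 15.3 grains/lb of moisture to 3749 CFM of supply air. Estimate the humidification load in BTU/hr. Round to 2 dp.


Q = 0.68 * 3749 * 15.3 = 39004.60 BTU/hr

39004.60 BTU/hr


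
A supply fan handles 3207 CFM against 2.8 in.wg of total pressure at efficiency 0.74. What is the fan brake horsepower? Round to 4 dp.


BHP = 3207 * 2.8 / (6356 * 0.74) = 1.9092 hp

1.9092 hp


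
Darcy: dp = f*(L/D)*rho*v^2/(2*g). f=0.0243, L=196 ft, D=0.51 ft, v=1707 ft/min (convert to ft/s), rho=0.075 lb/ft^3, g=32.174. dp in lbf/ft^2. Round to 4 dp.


v_fps = 1707/60 = 28.45 ft/s
dp = 0.0243*(196/0.51)*0.075*28.45^2/(2*32.174) = 8.8101 lbf/ft^2

8.8101 lbf/ft^2


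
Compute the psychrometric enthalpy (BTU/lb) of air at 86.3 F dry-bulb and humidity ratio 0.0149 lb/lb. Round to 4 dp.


h = 0.24*86.3 + 0.0149*(1061+0.444*86.3) = 37.0918 BTU/lb

37.0918 BTU/lb


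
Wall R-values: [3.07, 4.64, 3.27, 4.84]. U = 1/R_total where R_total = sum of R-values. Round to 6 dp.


R_total = 3.07 + 4.64 + 3.27 + 4.84 = 15.82
U = 1/15.82 = 0.063211

0.063211


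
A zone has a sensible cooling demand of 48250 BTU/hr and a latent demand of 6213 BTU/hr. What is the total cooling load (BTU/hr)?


Qt = 48250 + 6213 = 54463 BTU/hr

54463 BTU/hr


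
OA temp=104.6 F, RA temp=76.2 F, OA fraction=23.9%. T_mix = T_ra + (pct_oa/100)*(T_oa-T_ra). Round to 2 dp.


T_mix = 76.2 + (23.9/100)*(104.6-76.2) = 82.99 F

82.99 F


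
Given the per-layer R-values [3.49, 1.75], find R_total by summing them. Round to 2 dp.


R_total = 3.49 + 1.75 = 5.24

5.24


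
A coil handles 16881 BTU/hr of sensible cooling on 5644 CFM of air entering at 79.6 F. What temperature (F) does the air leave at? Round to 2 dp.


dT = 16881/(1.08*5644) = 2.7694
T_leave = 79.6 - 2.7694 = 76.83 F

76.83 F


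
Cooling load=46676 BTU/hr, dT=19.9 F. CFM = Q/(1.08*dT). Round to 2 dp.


CFM = 46676 / (1.08 * 19.9) = 2171.78

2171.78 CFM


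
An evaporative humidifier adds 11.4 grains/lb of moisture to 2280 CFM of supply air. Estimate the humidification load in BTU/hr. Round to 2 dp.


Q = 0.68 * 2280 * 11.4 = 17674.56 BTU/hr

17674.56 BTU/hr


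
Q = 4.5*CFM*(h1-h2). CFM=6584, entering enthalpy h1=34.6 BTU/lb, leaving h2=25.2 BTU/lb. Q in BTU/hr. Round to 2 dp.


Q = 4.5 * 6584 * (34.6 - 25.2) = 278503.20 BTU/hr

278503.20 BTU/hr


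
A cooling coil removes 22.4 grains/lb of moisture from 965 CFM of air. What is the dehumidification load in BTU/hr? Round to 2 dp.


Q = 0.68 * 965 * 22.4 = 14698.88 BTU/hr

14698.88 BTU/hr


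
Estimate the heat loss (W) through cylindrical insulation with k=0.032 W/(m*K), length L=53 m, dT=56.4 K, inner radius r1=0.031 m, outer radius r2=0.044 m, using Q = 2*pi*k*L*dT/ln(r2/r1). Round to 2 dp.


Q = 2*pi*0.032*53*56.4/ln(0.044/0.031) = 1716.19 W

1716.19 W


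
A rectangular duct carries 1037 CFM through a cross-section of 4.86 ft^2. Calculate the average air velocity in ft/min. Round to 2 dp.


V = 1037 / 4.86 = 213.37 ft/min

213.37 ft/min


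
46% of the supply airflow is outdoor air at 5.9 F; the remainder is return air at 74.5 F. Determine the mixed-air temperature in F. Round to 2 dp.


T_mix = 0.46*5.9 + 0.54*74.5 = 42.94 F

42.94 F


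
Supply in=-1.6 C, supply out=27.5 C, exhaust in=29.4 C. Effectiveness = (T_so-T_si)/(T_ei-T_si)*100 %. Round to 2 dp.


eff = (27.5-(-1.6))/(29.4-(-1.6))*100 = 93.87 %

93.87 %
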